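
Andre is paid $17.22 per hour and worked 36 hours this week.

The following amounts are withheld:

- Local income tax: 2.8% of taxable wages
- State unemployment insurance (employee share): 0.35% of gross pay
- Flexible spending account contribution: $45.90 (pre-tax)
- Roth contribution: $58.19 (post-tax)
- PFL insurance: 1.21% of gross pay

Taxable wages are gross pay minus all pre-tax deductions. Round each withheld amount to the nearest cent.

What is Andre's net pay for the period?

$490.09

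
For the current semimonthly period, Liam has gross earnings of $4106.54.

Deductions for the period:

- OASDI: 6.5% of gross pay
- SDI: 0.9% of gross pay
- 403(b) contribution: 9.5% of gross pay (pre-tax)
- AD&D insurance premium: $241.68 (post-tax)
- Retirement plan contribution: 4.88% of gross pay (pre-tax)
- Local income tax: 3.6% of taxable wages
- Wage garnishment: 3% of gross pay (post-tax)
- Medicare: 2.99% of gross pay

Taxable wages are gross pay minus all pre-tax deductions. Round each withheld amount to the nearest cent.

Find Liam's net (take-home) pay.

Retirement plan contribution: $4106.54 × 0.0488 = $200.40
403(b) contribution: $4106.54 × 0.095 = $390.12
Pre-tax total = $200.40 + $390.12 = $590.52
Taxable wages = $4106.54 − $590.52 = $3516.02
Local income tax: $3516.02 × 0.036 = $126.58
OASDI: $4106.54 × 0.065 = $266.93
SDI: $4106.54 × 0.009 = $36.96
Medicare: $4106.54 × 0.0299 = $122.79
AD&D insurance premium: $241.68
Wage garnishment: $4106.54 × 0.03 = $123.20
Total deductions = $200.40 + $390.12 + $126.58 + $266.93 + $36.96 + $122.79 + $241.68 + $123.20 = $1508.66
Net pay = $4106.54 − $1508.66 = $2597.88

$2597.88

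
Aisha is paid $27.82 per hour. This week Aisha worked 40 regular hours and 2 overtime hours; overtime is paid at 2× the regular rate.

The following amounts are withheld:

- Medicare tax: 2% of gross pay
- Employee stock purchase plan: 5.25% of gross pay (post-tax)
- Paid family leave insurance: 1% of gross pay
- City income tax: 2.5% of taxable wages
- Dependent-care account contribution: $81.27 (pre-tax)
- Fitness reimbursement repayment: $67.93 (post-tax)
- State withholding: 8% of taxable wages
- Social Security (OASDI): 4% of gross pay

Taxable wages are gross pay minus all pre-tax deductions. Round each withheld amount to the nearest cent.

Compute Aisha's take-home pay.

$804.95

Regular pay: 40 × $27.82 = $1,112.80
Overtime pay: 2 × $27.82 × 2 = $111.28
Gross pay = $1,112.80 + $111.28 = $1,224.08
Dependent-care account contribution: $81.27
Taxable wages = $1,224.08 − $81.27 = $1,142.81
State withholding: $1,142.81 × 0.08 = $91.42
City income tax: $1,142.81 × 0.025 = $28.57
Medicare tax: $1,224.08 × 0.02 = $24.48
Paid family leave insurance: $1,224.08 × 0.01 = $12.24
Social Security (OASDI): $1,224.08 × 0.04 = $48.96
Fitness reimbursement repayment: $67.93
Employee stock purchase plan: $1,224.08 × 0.0525 = $64.26
Total deductions = $81.27 + $91.42 + $28.57 + $24.48 + $12.24 + $48.96 + $67.93 + $64.26 = $419.13
Net pay = $1,224.08 − $419.13 = $804.95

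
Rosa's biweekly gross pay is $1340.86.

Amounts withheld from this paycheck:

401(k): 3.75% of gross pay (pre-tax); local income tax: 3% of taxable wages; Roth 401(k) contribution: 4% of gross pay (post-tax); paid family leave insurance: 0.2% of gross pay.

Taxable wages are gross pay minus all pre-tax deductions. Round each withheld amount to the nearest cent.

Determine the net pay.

$1195.55

401(k): $1340.86 × 0.0375 = $50.28
Taxable wages = $1340.86 − $50.28 = $1290.58
Local income tax: $1290.58 × 0.03 = $38.72
Paid family leave insurance: $1340.86 × 0.002 = $2.68
Roth 401(k) contribution: $1340.86 × 0.04 = $53.63
Total deductions = $50.28 + $38.72 + $2.68 + $53.63 = $145.31
Net pay = $1340.86 − $145.31 = $1195.55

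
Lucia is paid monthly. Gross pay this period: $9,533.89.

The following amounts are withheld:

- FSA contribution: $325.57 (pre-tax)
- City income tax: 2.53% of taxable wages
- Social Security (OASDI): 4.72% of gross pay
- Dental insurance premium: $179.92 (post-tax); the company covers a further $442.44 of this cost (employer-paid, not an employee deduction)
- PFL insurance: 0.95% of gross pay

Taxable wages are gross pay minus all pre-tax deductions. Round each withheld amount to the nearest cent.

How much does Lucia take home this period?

FSA contribution: $325.57
Taxable wages = $9,533.89 − $325.57 = $9,208.32
City income tax: $9,208.32 × 0.0253 = $232.97
Social Security (OASDI): $9,533.89 × 0.0472 = $450.00
PFL insurance: $9,533.89 × 0.0095 = $90.57
Dental insurance premium: $179.92
(Employer's $442.44 toward dental insurance premium is not withheld from the employee.)
Total deductions = $325.57 + $232.97 + $450.00 + $90.57 + $179.92 = $1,279.03
Net pay = $9,533.89 − $1,279.03 = $8,254.86

$8,254.86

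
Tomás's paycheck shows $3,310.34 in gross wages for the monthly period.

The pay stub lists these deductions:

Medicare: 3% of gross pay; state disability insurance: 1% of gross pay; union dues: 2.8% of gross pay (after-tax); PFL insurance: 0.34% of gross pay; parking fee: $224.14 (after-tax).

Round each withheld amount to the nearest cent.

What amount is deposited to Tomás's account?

Medicare: $3,310.34 × 0.03 = $99.31
PFL insurance: $3,310.34 × 0.0034 = $11.26
State disability insurance: $3,310.34 × 0.01 = $33.10
Parking fee: $224.14
Union dues: $3,310.34 × 0.028 = $92.69
Total deductions = $99.31 + $11.26 + $33.10 + $224.14 + $92.69 = $460.50
Net pay = $3,310.34 − $460.50 = $2,849.84

$2,849.84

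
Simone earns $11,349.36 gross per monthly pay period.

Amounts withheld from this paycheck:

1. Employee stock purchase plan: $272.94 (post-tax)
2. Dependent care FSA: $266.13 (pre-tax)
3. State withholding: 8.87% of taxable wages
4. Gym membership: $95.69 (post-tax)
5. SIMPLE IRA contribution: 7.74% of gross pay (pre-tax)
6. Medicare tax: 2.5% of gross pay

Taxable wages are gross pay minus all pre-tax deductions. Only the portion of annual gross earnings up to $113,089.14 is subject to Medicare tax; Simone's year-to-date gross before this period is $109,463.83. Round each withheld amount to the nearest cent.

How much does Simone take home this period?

SIMPLE IRA contribution: $11,349.36 × 0.0774 = $878.44
Dependent care FSA: $266.13
Pre-tax total = $878.44 + $266.13 = $1,144.57
Taxable wages = $11,349.36 − $1,144.57 = $10,204.79
State withholding: $10,204.79 × 0.0887 = $905.16
Medicare tax: only $113,089.14 − $109,463.83 = $3,625.31 of this check is subject → $3,625.31 × 0.025 = $90.63
Gym membership: $95.69
Employee stock purchase plan: $272.94
Total deductions = $878.44 + $266.13 + $905.16 + $90.63 + $95.69 + $272.94 = $2,508.99
Net pay = $11,349.36 − $2,508.99 = $8,840.37

$8,840.37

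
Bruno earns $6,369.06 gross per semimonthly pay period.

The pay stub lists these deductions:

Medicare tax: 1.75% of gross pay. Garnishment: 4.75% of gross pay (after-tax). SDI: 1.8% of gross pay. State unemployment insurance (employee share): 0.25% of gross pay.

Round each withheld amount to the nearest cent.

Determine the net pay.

$5,824.51

State unemployment insurance (employee share): $6,369.06 × 0.0025 = $15.92
SDI: $6,369.06 × 0.018 = $114.64
Medicare tax: $6,369.06 × 0.0175 = $111.46
Garnishment: $6,369.06 × 0.0475 = $302.53
Total deductions = $15.92 + $114.64 + $111.46 + $302.53 = $544.55
Net pay = $6,369.06 − $544.55 = $5,824.51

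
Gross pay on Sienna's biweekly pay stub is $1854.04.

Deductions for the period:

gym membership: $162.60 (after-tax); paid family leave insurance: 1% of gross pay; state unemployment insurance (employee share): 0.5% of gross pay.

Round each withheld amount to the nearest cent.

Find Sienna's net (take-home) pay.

$1663.63

Paid family leave insurance: $1854.04 × 0.01 = $18.54
State unemployment insurance (employee share): $1854.04 × 0.005 = $9.27
Gym membership: $162.60
Total deductions = $18.54 + $9.27 + $162.60 = $190.41
Net pay = $1854.04 − $190.41 = $1663.63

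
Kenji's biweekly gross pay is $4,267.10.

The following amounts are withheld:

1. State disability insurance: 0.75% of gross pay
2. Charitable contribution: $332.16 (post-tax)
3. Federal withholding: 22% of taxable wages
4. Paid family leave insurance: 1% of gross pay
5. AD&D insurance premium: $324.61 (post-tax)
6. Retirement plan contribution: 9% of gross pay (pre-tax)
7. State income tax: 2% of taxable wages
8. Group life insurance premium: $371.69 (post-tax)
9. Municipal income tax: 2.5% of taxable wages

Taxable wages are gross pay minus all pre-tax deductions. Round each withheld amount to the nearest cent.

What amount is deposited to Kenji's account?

$1,750.92

Retirement plan contribution: $4,267.10 × 0.09 = $384.04
Taxable wages = $4,267.10 − $384.04 = $3,883.06
Municipal income tax: $3,883.06 × 0.025 = $97.08
State income tax: $3,883.06 × 0.02 = $77.66
Federal withholding: $3,883.06 × 0.22 = $854.27
Paid family leave insurance: $4,267.10 × 0.01 = $42.67
State disability insurance: $4,267.10 × 0.0075 = $32.00
AD&D insurance premium: $324.61
Charitable contribution: $332.16
Group life insurance premium: $371.69
Total deductions = $384.04 + $97.08 + $77.66 + $854.27 + $42.67 + $32.00 + $324.61 + $332.16 + $371.69 = $2,516.18
Net pay = $4,267.10 − $2,516.18 = $1,750.92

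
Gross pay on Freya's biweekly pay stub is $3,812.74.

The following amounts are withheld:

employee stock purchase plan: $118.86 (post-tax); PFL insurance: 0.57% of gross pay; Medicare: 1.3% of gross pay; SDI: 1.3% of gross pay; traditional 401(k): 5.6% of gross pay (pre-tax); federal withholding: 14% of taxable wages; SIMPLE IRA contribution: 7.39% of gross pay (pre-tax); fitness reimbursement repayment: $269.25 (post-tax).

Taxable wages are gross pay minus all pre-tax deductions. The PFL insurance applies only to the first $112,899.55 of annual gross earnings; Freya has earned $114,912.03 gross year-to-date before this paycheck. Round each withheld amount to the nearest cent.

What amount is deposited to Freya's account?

Traditional 401(k): $3,812.74 × 0.056 = $213.51
SIMPLE IRA contribution: $3,812.74 × 0.0739 = $281.76
Pre-tax total = $213.51 + $281.76 = $495.27
Taxable wages = $3,812.74 − $495.27 = $3,317.47
Federal withholding: $3,317.47 × 0.14 = $464.45
SDI: $3,812.74 × 0.013 = $49.57
Medicare: $3,812.74 × 0.013 = $49.57
PFL insurance: annual cap $112,899.55 already reached (YTD $114,912.03), so $0.00
Fitness reimbursement repayment: $269.25
Employee stock purchase plan: $118.86
Total deductions = $213.51 + $281.76 + $464.45 + $49.57 + $49.57 + $0.00 + $269.25 + $118.86 = $1,446.97
Net pay = $3,812.74 − $1,446.97 = $2,365.77

$2,365.77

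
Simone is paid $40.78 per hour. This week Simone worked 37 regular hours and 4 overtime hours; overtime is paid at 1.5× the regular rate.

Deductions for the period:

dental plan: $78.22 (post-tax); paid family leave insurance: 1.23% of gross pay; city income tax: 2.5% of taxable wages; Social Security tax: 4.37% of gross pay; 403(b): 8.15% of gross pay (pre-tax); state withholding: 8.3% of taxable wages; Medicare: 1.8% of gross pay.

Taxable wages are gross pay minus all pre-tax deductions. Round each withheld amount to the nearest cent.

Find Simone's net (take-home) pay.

Regular pay: 37 × $40.78 = $1508.86
Overtime pay: 4 × $40.78 × 1.5 = $244.68
Gross pay = $1508.86 + $244.68 = $1753.54
403(b): $1753.54 × 0.0815 = $142.91
Taxable wages = $1753.54 − $142.91 = $1610.63
City income tax: $1610.63 × 0.025 = $40.27
State withholding: $1610.63 × 0.083 = $133.68
Social Security tax: $1753.54 × 0.0437 = $76.63
Paid family leave insurance: $1753.54 × 0.0123 = $21.57
Medicare: $1753.54 × 0.018 = $31.56
Dental plan: $78.22
Total deductions = $142.91 + $40.27 + $133.68 + $76.63 + $21.57 + $31.56 + $78.22 = $524.84
Net pay = $1753.54 − $524.84 = $1228.70

$1228.70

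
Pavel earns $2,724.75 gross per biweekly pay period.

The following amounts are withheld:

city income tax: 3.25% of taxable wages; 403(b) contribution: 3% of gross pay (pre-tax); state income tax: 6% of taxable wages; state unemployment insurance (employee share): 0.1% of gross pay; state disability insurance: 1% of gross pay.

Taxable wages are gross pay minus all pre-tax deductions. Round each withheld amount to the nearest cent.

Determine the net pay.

$2,368.56

403(b) contribution: $2,724.75 × 0.03 = $81.74
Taxable wages = $2,724.75 − $81.74 = $2,643.01
State income tax: $2,643.01 × 0.06 = $158.58
City income tax: $2,643.01 × 0.0325 = $85.90
State unemployment insurance (employee share): $2,724.75 × 0.001 = $2.72
State disability insurance: $2,724.75 × 0.01 = $27.25
Total deductions = $81.74 + $158.58 + $85.90 + $2.72 + $27.25 = $356.19
Net pay = $2,724.75 − $356.19 = $2,368.56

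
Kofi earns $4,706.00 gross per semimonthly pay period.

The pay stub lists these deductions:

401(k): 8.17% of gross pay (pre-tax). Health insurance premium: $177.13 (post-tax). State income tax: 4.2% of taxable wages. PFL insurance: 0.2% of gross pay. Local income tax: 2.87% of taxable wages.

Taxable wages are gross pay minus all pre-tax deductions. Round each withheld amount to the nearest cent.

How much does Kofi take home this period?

$3,829.45

401(k): $4,706.00 × 0.0817 = $384.48
Taxable wages = $4,706.00 − $384.48 = $4,321.52
Local income tax: $4,321.52 × 0.0287 = $124.03
State income tax: $4,321.52 × 0.042 = $181.50
PFL insurance: $4,706.00 × 0.002 = $9.41
Health insurance premium: $177.13
Total deductions = $384.48 + $124.03 + $181.50 + $9.41 + $177.13 = $876.55
Net pay = $4,706.00 − $876.55 = $3,829.45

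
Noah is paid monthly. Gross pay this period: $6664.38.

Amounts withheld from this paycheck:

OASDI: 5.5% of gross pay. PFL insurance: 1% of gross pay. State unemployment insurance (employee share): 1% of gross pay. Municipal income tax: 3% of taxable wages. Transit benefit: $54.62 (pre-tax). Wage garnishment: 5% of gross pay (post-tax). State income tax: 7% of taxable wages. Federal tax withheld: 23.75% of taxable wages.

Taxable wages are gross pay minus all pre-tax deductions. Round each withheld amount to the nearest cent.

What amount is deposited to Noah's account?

$3545.93

Transit benefit: $54.62
Taxable wages = $6664.38 − $54.62 = $6609.76
State income tax: $6609.76 × 0.07 = $462.68
Federal tax withheld: $6609.76 × 0.2375 = $1569.82
Municipal income tax: $6609.76 × 0.03 = $198.29
OASDI: $6664.38 × 0.055 = $366.54
PFL insurance: $6664.38 × 0.01 = $66.64
State unemployment insurance (employee share): $6664.38 × 0.01 = $66.64
Wage garnishment: $6664.38 × 0.05 = $333.22
Total deductions = $54.62 + $462.68 + $1569.82 + $198.29 + $366.54 + $66.64 + $66.64 + $333.22 = $3118.45
Net pay = $6664.38 − $3118.45 = $3545.93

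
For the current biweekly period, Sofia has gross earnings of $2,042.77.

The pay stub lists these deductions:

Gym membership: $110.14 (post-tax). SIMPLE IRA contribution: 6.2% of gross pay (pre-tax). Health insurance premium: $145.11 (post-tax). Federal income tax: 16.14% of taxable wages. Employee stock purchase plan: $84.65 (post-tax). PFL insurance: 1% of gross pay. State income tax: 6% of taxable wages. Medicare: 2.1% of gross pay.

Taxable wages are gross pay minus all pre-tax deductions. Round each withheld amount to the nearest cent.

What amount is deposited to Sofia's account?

SIMPLE IRA contribution: $2,042.77 × 0.062 = $126.65
Taxable wages = $2,042.77 − $126.65 = $1,916.12
Federal income tax: $1,916.12 × 0.1614 = $309.26
State income tax: $1,916.12 × 0.06 = $114.97
PFL insurance: $2,042.77 × 0.01 = $20.43
Medicare: $2,042.77 × 0.021 = $42.90
Health insurance premium: $145.11
Employee stock purchase plan: $84.65
Gym membership: $110.14
Total deductions = $126.65 + $309.26 + $114.97 + $20.43 + $42.90 + $145.11 + $84.65 + $110.14 = $954.11
Net pay = $2,042.77 − $954.11 = $1,088.66

$1,088.66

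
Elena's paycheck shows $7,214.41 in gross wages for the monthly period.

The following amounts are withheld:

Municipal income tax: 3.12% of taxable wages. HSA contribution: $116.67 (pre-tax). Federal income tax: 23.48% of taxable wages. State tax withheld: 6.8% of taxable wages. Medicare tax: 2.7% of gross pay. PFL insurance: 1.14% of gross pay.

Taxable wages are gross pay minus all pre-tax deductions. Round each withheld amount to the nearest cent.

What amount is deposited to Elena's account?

$4,450.06

HSA contribution: $116.67
Taxable wages = $7,214.41 − $116.67 = $7,097.74
Federal income tax: $7,097.74 × 0.2348 = $1,666.55
State tax withheld: $7,097.74 × 0.068 = $482.65
Municipal income tax: $7,097.74 × 0.0312 = $221.45
PFL insurance: $7,214.41 × 0.0114 = $82.24
Medicare tax: $7,214.41 × 0.027 = $194.79
Total deductions = $116.67 + $1,666.55 + $482.65 + $221.45 + $82.24 + $194.79 = $2,764.35
Net pay = $7,214.41 − $2,764.35 = $4,450.06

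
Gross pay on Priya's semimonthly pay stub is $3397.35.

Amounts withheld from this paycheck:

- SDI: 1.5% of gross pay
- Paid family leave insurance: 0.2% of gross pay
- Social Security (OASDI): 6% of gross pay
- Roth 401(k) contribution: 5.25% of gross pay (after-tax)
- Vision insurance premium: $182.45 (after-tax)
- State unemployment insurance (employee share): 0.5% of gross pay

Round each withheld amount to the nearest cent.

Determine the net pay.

$2757.96

Paid family leave insurance: $3397.35 × 0.002 = $6.79
State unemployment insurance (employee share): $3397.35 × 0.005 = $16.99
Social Security (OASDI): $3397.35 × 0.06 = $203.84
SDI: $3397.35 × 0.015 = $50.96
Vision insurance premium: $182.45
Roth 401(k) contribution: $3397.35 × 0.0525 = $178.36
Total deductions = $6.79 + $16.99 + $203.84 + $50.96 + $182.45 + $178.36 = $639.39
Net pay = $3397.35 − $639.39 = $2757.96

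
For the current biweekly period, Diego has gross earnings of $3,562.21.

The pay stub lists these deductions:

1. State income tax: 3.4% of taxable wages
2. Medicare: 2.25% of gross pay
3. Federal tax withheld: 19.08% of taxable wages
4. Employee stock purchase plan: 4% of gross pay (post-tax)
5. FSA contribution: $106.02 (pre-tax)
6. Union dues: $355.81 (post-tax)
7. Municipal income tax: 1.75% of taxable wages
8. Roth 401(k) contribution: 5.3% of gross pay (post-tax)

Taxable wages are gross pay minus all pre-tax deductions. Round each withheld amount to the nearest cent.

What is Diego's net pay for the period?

$1,851.51

FSA contribution: $106.02
Taxable wages = $3,562.21 − $106.02 = $3,456.19
Federal tax withheld: $3,456.19 × 0.1908 = $659.44
State income tax: $3,456.19 × 0.034 = $117.51
Municipal income tax: $3,456.19 × 0.0175 = $60.48
Medicare: $3,562.21 × 0.0225 = $80.15
Union dues: $355.81
Employee stock purchase plan: $3,562.21 × 0.04 = $142.49
Roth 401(k) contribution: $3,562.21 × 0.053 = $188.80
Total deductions = $106.02 + $659.44 + $117.51 + $60.48 + $80.15 + $355.81 + $142.49 + $188.80 = $1,710.70
Net pay = $3,562.21 − $1,710.70 = $1,851.51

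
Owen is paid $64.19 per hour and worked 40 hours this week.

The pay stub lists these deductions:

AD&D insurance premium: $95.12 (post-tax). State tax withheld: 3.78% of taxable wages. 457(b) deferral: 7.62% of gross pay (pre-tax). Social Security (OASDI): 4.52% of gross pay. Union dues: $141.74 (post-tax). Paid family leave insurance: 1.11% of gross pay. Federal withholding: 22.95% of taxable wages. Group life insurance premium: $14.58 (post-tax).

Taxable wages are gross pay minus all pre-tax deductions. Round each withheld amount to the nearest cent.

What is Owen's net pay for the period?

$1341.93

Gross pay: 40 × $64.19 = $2567.60
457(b) deferral: $2567.60 × 0.0762 = $195.65
Taxable wages = $2567.60 − $195.65 = $2371.95
Federal withholding: $2371.95 × 0.2295 = $544.36
State tax withheld: $2371.95 × 0.0378 = $89.66
Paid family leave insurance: $2567.60 × 0.0111 = $28.50
Social Security (OASDI): $2567.60 × 0.0452 = $116.06
Group life insurance premium: $14.58
AD&D insurance premium: $95.12
Union dues: $141.74
Total deductions = $195.65 + $544.36 + $89.66 + $28.50 + $116.06 + $14.58 + $95.12 + $141.74 = $1225.67
Net pay = $2567.60 − $1225.67 = $1341.93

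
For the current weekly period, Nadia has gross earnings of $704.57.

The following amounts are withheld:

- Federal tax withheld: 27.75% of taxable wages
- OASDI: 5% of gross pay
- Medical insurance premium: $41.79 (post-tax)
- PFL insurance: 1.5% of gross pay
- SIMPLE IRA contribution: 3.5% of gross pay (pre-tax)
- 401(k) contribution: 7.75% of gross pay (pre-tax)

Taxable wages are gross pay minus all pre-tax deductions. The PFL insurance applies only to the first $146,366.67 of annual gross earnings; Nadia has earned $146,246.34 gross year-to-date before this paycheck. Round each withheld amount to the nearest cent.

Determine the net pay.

SIMPLE IRA contribution: $704.57 × 0.035 = $24.66
401(k) contribution: $704.57 × 0.0775 = $54.60
Pre-tax total = $24.66 + $54.60 = $79.26
Taxable wages = $704.57 − $79.26 = $625.31
Federal tax withheld: $625.31 × 0.2775 = $173.52
PFL insurance: only $146,366.67 − $146,246.34 = $120.33 of this check is subject → $120.33 × 0.015 = $1.80
OASDI: $704.57 × 0.05 = $35.23
Medical insurance premium: $41.79
Total deductions = $24.66 + $54.60 + $173.52 + $1.80 + $35.23 + $41.79 = $331.60
Net pay = $704.57 − $331.60 = $372.97

$372.97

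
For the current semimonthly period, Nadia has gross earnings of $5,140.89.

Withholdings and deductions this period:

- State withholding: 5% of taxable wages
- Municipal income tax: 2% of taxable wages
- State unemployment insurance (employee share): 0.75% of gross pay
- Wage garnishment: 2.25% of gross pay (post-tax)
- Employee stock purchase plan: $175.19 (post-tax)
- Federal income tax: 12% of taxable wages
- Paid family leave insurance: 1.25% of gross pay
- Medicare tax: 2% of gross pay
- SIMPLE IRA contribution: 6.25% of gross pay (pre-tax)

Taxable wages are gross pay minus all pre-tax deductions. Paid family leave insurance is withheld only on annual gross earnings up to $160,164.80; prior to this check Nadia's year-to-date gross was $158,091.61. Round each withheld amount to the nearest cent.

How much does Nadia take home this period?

SIMPLE IRA contribution: $5,140.89 × 0.0625 = $321.31
Taxable wages = $5,140.89 − $321.31 = $4,819.58
Municipal income tax: $4,819.58 × 0.02 = $96.39
Federal income tax: $4,819.58 × 0.12 = $578.35
State withholding: $4,819.58 × 0.05 = $240.98
Medicare tax: $5,140.89 × 0.02 = $102.82
State unemployment insurance (employee share): $5,140.89 × 0.0075 = $38.56
Paid family leave insurance: only $160,164.80 − $158,091.61 = $2,073.19 of this check is subject → $2,073.19 × 0.0125 = $25.91
Wage garnishment: $5,140.89 × 0.0225 = $115.67
Employee stock purchase plan: $175.19
Total deductions = $321.31 + $96.39 + $578.35 + $240.98 + $102.82 + $38.56 + $25.91 + $115.67 + $175.19 = $1,695.18
Net pay = $5,140.89 − $1,695.18 = $3,445.71

$3,445.71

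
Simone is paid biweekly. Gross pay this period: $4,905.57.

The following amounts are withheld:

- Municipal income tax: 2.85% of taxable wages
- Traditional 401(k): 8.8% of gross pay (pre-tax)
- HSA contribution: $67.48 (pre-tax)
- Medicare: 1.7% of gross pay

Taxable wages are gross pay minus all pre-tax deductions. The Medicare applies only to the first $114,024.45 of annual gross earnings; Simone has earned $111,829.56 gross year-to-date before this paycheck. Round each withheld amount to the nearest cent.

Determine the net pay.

$4,243.51

HSA contribution: $67.48
Traditional 401(k): $4,905.57 × 0.088 = $431.69
Pre-tax total = $67.48 + $431.69 = $499.17
Taxable wages = $4,905.57 − $499.17 = $4,406.40
Municipal income tax: $4,406.40 × 0.0285 = $125.58
Medicare: only $114,024.45 − $111,829.56 = $2,194.89 of this check is subject → $2,194.89 × 0.017 = $37.31
Total deductions = $67.48 + $431.69 + $125.58 + $37.31 = $662.06
Net pay = $4,905.57 − $662.06 = $4,243.51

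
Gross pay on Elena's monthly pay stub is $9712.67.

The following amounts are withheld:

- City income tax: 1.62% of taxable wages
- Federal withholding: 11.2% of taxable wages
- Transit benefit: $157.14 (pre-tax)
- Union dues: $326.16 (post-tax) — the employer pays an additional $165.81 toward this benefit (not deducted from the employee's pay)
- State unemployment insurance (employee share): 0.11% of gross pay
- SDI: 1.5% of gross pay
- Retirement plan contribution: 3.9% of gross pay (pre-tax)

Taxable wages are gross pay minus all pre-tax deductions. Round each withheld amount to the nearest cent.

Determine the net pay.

$7517.76

Transit benefit: $157.14
Retirement plan contribution: $9712.67 × 0.039 = $378.79
Pre-tax total = $157.14 + $378.79 = $535.93
Taxable wages = $9712.67 − $535.93 = $9176.74
City income tax: $9176.74 × 0.0162 = $148.66
Federal withholding: $9176.74 × 0.112 = $1027.79
State unemployment insurance (employee share): $9712.67 × 0.0011 = $10.68
SDI: $9712.67 × 0.015 = $145.69
Union dues: $326.16
(Employer's $165.81 toward union dues is not withheld from the employee.)
Total deductions = $157.14 + $378.79 + $148.66 + $1027.79 + $10.68 + $145.69 + $326.16 = $2194.91
Net pay = $9712.67 − $2194.91 = $7517.76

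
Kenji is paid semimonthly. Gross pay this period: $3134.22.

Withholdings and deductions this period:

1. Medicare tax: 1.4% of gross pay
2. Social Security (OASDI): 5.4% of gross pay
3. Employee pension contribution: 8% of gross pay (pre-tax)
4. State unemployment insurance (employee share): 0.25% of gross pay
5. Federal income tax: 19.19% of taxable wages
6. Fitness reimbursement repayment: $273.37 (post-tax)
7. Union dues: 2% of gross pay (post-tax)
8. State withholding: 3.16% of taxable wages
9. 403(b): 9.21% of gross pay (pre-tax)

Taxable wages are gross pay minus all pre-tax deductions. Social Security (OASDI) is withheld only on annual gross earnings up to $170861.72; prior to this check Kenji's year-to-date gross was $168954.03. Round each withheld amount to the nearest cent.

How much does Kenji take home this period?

403(b): $3134.22 × 0.0921 = $288.66
Employee pension contribution: $3134.22 × 0.08 = $250.74
Pre-tax total = $288.66 + $250.74 = $539.40
Taxable wages = $3134.22 − $539.40 = $2594.82
State withholding: $2594.82 × 0.0316 = $82.00
Federal income tax: $2594.82 × 0.1919 = $497.95
State unemployment insurance (employee share): $3134.22 × 0.0025 = $7.84
Social Security (OASDI): only $170861.72 − $168954.03 = $1907.69 of this check is subject → $1907.69 × 0.054 = $103.02
Medicare tax: $3134.22 × 0.014 = $43.88
Fitness reimbursement repayment: $273.37
Union dues: $3134.22 × 0.02 = $62.68
Total deductions = $288.66 + $250.74 + $82.00 + $497.95 + $7.84 + $103.02 + $43.88 + $273.37 + $62.68 = $1610.14
Net pay = $3134.22 − $1610.14 = $1524.08

$1524.08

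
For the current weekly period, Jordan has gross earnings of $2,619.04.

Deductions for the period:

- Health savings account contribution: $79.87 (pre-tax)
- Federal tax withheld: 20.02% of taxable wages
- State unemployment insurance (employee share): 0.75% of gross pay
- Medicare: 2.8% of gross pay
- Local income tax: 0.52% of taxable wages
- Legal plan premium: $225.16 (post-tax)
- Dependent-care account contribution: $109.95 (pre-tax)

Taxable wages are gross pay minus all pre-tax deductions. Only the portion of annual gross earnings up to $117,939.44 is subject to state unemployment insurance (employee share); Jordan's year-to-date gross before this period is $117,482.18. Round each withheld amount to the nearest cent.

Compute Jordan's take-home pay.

$1,628.34

Health savings account contribution: $79.87
Dependent-care account contribution: $109.95
Pre-tax total = $79.87 + $109.95 = $189.82
Taxable wages = $2,619.04 − $189.82 = $2,429.22
Local income tax: $2,429.22 × 0.0052 = $12.63
Federal tax withheld: $2,429.22 × 0.2002 = $486.33
Medicare: $2,619.04 × 0.028 = $73.33
State unemployment insurance (employee share): only $117,939.44 − $117,482.18 = $457.26 of this check is subject → $457.26 × 0.0075 = $3.43
Legal plan premium: $225.16
Total deductions = $79.87 + $109.95 + $12.63 + $486.33 + $73.33 + $3.43 + $225.16 = $990.70
Net pay = $2,619.04 − $990.70 = $1,628.34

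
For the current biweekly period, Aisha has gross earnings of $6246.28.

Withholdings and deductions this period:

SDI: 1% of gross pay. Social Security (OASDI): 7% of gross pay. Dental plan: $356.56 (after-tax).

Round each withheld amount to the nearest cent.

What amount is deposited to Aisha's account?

SDI: $6246.28 × 0.01 = $62.46
Social Security (OASDI): $6246.28 × 0.07 = $437.24
Dental plan: $356.56
Total deductions = $62.46 + $437.24 + $356.56 = $856.26
Net pay = $6246.28 − $856.26 = $5390.02

$5390.02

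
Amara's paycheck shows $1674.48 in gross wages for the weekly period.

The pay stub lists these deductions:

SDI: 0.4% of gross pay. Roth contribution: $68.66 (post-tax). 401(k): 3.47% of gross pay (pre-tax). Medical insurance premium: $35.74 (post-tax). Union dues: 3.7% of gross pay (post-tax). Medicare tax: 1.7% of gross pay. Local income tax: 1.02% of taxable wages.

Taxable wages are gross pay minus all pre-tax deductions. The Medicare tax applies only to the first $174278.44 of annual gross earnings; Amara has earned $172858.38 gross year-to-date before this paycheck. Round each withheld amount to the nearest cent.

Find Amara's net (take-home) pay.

401(k): $1674.48 × 0.0347 = $58.10
Taxable wages = $1674.48 − $58.10 = $1616.38
Local income tax: $1616.38 × 0.0102 = $16.49
Medicare tax: only $174278.44 − $172858.38 = $1420.06 of this check is subject → $1420.06 × 0.017 = $24.14
SDI: $1674.48 × 0.004 = $6.70
Union dues: $1674.48 × 0.037 = $61.96
Medical insurance premium: $35.74
Roth contribution: $68.66
Total deductions = $58.10 + $16.49 + $24.14 + $6.70 + $61.96 + $35.74 + $68.66 = $271.79
Net pay = $1674.48 − $271.79 = $1402.69

$1402.69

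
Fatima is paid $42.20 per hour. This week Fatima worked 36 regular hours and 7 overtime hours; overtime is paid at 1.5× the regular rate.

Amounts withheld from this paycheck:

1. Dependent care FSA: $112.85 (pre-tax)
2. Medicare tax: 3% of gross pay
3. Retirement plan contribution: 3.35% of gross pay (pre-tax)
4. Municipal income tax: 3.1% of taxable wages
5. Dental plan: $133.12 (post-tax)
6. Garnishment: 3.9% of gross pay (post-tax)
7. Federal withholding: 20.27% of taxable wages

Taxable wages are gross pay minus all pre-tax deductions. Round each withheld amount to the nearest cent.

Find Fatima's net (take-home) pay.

Regular pay: 36 × $42.20 = $1,519.20
Overtime pay: 7 × $42.20 × 1.5 = $443.10
Gross pay = $1,519.20 + $443.10 = $1,962.30
Retirement plan contribution: $1,962.30 × 0.0335 = $65.74
Dependent care FSA: $112.85
Pre-tax total = $65.74 + $112.85 = $178.59
Taxable wages = $1,962.30 − $178.59 = $1,783.71
Federal withholding: $1,783.71 × 0.2027 = $361.56
Municipal income tax: $1,783.71 × 0.031 = $55.30
Medicare tax: $1,962.30 × 0.03 = $58.87
Garnishment: $1,962.30 × 0.039 = $76.53
Dental plan: $133.12
Total deductions = $65.74 + $112.85 + $361.56 + $55.30 + $58.87 + $76.53 + $133.12 = $863.97
Net pay = $1,962.30 − $863.97 = $1,098.33

$1,098.33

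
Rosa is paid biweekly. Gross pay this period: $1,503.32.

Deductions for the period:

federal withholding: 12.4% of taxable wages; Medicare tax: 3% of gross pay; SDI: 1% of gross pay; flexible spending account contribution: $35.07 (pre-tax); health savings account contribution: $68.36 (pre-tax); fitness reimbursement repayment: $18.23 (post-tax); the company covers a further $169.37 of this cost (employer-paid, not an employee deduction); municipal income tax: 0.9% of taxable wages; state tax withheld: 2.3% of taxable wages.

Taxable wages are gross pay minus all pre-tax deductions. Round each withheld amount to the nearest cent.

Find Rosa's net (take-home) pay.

Flexible spending account contribution: $35.07
Health savings account contribution: $68.36
Pre-tax total = $35.07 + $68.36 = $103.43
Taxable wages = $1,503.32 − $103.43 = $1,399.89
Municipal income tax: $1,399.89 × 0.009 = $12.60
Federal withholding: $1,399.89 × 0.124 = $173.59
State tax withheld: $1,399.89 × 0.023 = $32.20
SDI: $1,503.32 × 0.01 = $15.03
Medicare tax: $1,503.32 × 0.03 = $45.10
Fitness reimbursement repayment: $18.23
(Employer's $169.37 toward fitness reimbursement repayment is not withheld from the employee.)
Total deductions = $35.07 + $68.36 + $12.60 + $173.59 + $32.20 + $15.03 + $45.10 + $18.23 = $400.18
Net pay = $1,503.32 − $400.18 = $1,103.14

$1,103.14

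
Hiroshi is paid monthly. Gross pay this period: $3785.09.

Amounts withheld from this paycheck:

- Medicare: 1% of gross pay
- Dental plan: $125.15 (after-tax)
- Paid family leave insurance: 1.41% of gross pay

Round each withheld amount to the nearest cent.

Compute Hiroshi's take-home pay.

$3568.72

Paid family leave insurance: $3785.09 × 0.0141 = $53.37
Medicare: $3785.09 × 0.01 = $37.85
Dental plan: $125.15
Total deductions = $53.37 + $37.85 + $125.15 = $216.37
Net pay = $3785.09 − $216.37 = $3568.72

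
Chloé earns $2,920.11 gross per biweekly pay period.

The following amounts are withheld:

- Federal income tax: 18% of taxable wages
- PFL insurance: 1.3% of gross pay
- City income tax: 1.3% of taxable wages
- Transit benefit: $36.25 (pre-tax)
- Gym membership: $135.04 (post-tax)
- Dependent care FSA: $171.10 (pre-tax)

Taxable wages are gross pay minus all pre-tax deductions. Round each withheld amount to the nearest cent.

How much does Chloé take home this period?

$2,016.19

Dependent care FSA: $171.10
Transit benefit: $36.25
Pre-tax total = $171.10 + $36.25 = $207.35
Taxable wages = $2,920.11 − $207.35 = $2,712.76
City income tax: $2,712.76 × 0.013 = $35.27
Federal income tax: $2,712.76 × 0.18 = $488.30
PFL insurance: $2,920.11 × 0.013 = $37.96
Gym membership: $135.04
Total deductions = $171.10 + $36.25 + $35.27 + $488.30 + $37.96 + $135.04 = $903.92
Net pay = $2,920.11 − $903.92 = $2,016.19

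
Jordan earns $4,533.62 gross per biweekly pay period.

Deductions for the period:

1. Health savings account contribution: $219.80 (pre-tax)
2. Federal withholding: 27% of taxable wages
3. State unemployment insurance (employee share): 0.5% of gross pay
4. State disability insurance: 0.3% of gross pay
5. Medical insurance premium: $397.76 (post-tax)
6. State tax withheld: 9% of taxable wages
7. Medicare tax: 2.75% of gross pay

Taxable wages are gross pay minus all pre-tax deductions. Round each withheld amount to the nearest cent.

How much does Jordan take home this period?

$2,202.15

Health savings account contribution: $219.80
Taxable wages = $4,533.62 − $219.80 = $4,313.82
State tax withheld: $4,313.82 × 0.09 = $388.24
Federal withholding: $4,313.82 × 0.27 = $1,164.73
State unemployment insurance (employee share): $4,533.62 × 0.005 = $22.67
Medicare tax: $4,533.62 × 0.0275 = $124.67
State disability insurance: $4,533.62 × 0.003 = $13.60
Medical insurance premium: $397.76
Total deductions = $219.80 + $388.24 + $1,164.73 + $22.67 + $124.67 + $13.60 + $397.76 = $2,331.47
Net pay = $4,533.62 − $2,331.47 = $2,202.15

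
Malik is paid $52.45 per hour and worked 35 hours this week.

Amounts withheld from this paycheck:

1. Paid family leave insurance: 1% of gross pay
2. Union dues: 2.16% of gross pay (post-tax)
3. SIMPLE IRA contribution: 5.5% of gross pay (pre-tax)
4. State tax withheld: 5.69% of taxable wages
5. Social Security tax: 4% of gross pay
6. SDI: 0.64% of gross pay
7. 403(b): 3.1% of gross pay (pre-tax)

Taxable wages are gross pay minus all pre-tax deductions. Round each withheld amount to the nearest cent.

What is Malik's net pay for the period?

Gross pay: 35 × $52.45 = $1,835.75
403(b): $1,835.75 × 0.031 = $56.91
SIMPLE IRA contribution: $1,835.75 × 0.055 = $100.97
Pre-tax total = $56.91 + $100.97 = $157.88
Taxable wages = $1,835.75 − $157.88 = $1,677.87
State tax withheld: $1,677.87 × 0.0569 = $95.47
Paid family leave insurance: $1,835.75 × 0.01 = $18.36
SDI: $1,835.75 × 0.0064 = $11.75
Social Security tax: $1,835.75 × 0.04 = $73.43
Union dues: $1,835.75 × 0.0216 = $39.65
Total deductions = $56.91 + $100.97 + $95.47 + $18.36 + $11.75 + $73.43 + $39.65 = $396.54
Net pay = $1,835.75 − $396.54 = $1,439.21

$1,439.21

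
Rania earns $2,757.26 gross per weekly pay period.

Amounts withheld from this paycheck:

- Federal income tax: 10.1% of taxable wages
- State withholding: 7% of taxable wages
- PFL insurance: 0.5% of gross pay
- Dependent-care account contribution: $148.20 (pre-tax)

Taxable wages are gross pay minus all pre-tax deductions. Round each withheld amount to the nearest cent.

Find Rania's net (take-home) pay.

$2,149.12

Dependent-care account contribution: $148.20
Taxable wages = $2,757.26 − $148.20 = $2,609.06
State withholding: $2,609.06 × 0.07 = $182.63
Federal income tax: $2,609.06 × 0.101 = $263.52
PFL insurance: $2,757.26 × 0.005 = $13.79
Total deductions = $148.20 + $182.63 + $263.52 + $13.79 = $608.14
Net pay = $2,757.26 − $608.14 = $2,149.12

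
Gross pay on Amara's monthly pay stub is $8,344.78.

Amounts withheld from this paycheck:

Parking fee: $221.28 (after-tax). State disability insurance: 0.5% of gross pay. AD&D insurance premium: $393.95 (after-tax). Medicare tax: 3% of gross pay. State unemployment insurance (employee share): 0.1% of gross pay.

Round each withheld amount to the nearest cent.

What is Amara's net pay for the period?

$7,429.15

State disability insurance: $8,344.78 × 0.005 = $41.72
State unemployment insurance (employee share): $8,344.78 × 0.001 = $8.34
Medicare tax: $8,344.78 × 0.03 = $250.34
Parking fee: $221.28
AD&D insurance premium: $393.95
Total deductions = $41.72 + $8.34 + $250.34 + $221.28 + $393.95 = $915.63
Net pay = $8,344.78 − $915.63 = $7,429.15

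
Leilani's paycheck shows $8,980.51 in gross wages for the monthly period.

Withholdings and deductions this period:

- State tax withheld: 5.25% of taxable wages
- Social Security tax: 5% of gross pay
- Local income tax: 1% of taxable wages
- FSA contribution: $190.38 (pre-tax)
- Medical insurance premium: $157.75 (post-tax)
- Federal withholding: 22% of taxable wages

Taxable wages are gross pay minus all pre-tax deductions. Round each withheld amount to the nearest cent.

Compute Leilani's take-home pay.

FSA contribution: $190.38
Taxable wages = $8,980.51 − $190.38 = $8,790.13
Local income tax: $8,790.13 × 0.01 = $87.90
Federal withholding: $8,790.13 × 0.22 = $1,933.83
State tax withheld: $8,790.13 × 0.0525 = $461.48
Social Security tax: $8,980.51 × 0.05 = $449.03
Medical insurance premium: $157.75
Total deductions = $190.38 + $87.90 + $1,933.83 + $461.48 + $449.03 + $157.75 = $3,280.37
Net pay = $8,980.51 − $3,280.37 = $5,700.14

$5,700.14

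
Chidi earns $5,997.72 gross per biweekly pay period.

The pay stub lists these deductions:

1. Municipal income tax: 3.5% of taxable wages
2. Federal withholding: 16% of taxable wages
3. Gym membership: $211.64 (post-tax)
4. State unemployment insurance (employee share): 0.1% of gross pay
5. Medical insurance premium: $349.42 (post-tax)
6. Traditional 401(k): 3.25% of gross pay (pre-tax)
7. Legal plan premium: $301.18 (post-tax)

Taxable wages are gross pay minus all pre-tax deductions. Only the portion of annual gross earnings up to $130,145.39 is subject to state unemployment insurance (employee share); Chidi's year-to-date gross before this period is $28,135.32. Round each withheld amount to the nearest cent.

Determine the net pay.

$3,803.00

Traditional 401(k): $5,997.72 × 0.0325 = $194.93
Taxable wages = $5,997.72 − $194.93 = $5,802.79
Federal withholding: $5,802.79 × 0.16 = $928.45
Municipal income tax: $5,802.79 × 0.035 = $203.10
State unemployment insurance (employee share): cap not yet reached, full $5,997.72 is subject → $5,997.72 × 0.001 = $6.00
Legal plan premium: $301.18
Gym membership: $211.64
Medical insurance premium: $349.42
Total deductions = $194.93 + $928.45 + $203.10 + $6.00 + $301.18 + $211.64 + $349.42 = $2,194.72
Net pay = $5,997.72 − $2,194.72 = $3,803.00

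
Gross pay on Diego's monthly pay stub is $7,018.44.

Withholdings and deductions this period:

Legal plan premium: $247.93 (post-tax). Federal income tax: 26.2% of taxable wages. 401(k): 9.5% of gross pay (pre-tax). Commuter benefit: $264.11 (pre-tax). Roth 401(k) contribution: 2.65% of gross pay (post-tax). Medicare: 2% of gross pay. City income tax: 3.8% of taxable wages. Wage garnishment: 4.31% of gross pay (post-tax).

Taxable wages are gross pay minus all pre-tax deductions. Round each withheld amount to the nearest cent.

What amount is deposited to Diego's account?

Commuter benefit: $264.11
401(k): $7,018.44 × 0.095 = $666.75
Pre-tax total = $264.11 + $666.75 = $930.86
Taxable wages = $7,018.44 − $930.86 = $6,087.58
City income tax: $6,087.58 × 0.038 = $231.33
Federal income tax: $6,087.58 × 0.262 = $1,594.95
Medicare: $7,018.44 × 0.02 = $140.37
Wage garnishment: $7,018.44 × 0.0431 = $302.49
Legal plan premium: $247.93
Roth 401(k) contribution: $7,018.44 × 0.0265 = $185.99
Total deductions = $264.11 + $666.75 + $231.33 + $1,594.95 + $140.37 + $302.49 + $247.93 + $185.99 = $3,633.92
Net pay = $7,018.44 − $3,633.92 = $3,384.52

$3,384.52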